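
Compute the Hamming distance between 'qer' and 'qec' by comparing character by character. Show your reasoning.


Alignment:
Position 1: 'q' vs 'q' = match
Position 2: 'e' vs 'e' = match
Position 3: 'r' vs 'c' = DIFFER
Total differences: 1

1


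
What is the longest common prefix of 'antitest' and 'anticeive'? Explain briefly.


Compare from the start: 4 characters match: 'anti'. Mismatch at position 5: 't' vs 'c'.

anti


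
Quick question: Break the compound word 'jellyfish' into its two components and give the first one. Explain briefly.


Split 'jellyfish' into 'jelly' + 'fish'. The first part is 'jelly'.

jelly


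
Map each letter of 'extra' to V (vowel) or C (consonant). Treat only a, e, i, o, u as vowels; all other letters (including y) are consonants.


Letter mapping: e = V, x = C, t = C, r = C, a = V.

VCCCV


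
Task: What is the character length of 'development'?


Spell out 'development' and number each letter: d(1), e(2), v(3), e(4), l(5), o(6), p(7), m(8), e(9), n(10), t(11). Total: 11 letters.

11


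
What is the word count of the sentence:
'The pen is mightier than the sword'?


Split into words: The | pen | is | mightier | than | the | sword = 7 words.

7


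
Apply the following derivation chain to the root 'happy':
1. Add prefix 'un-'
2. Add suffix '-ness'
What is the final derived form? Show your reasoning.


Step 1: Add prefix 'un-' to 'happy' = 'unhappy'
Step 2: Add suffix '-ness' to 'unhappy' = 'unhappiness'

unhappiness


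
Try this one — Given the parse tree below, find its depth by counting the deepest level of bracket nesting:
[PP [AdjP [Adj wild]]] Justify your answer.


Count bracket nesting levels:
'[' at pos 0: depth = 1
'[' at pos 4: depth = 2
'[' at pos 10: depth = 3
Maximum depth reached: 3

3


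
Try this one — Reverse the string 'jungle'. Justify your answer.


Reverse 'jungle' character by character: 'elgnuj'.

elgnuj


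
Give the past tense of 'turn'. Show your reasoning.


Apply rule: Add -ed. 'turn' becomes 'turned'.

turned


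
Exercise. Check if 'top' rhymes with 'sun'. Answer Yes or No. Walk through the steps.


Rime (stressed vowel + following sounds) of 'top': -op = /ɒp/
Rime of 'sun': -un = /ʌn/
/ɒp/ and /ʌn/ are different ending sounds, so the words do not rhyme.

No


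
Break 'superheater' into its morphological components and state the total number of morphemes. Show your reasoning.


Step 1: Identify prefix: 'super' (meaning: above)
Step 2: Identify root: 'heat'
Step 3: Identify suffix(es): 'er'
Decomposition: super- (prefix: above) + heat (root) + -er (suffix: one who)
Total morphemes: 3

3 morphemes (super- (prefix: above) + heat (root) + -er (suffix: one who))


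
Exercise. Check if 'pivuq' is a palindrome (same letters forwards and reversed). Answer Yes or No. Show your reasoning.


Forward: 'pivuq'
Reversed: 'quvip'
They differ.

No


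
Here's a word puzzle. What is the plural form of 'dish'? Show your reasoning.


Apply rule: Add -es (sibilant/fricative ending). 'dish' becomes 'dishes'.

dishes


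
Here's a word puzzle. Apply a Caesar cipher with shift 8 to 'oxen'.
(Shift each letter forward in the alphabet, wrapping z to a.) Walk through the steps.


Shift each letter by 8: o -> w, x -> f, e -> m, n -> v. Result: 'wfmv'.

wfmv


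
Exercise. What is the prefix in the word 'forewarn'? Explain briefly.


The word 'forewarn' = 'fore' (prefix) + 'warn' (root). The prefix is 'fore'.

fore


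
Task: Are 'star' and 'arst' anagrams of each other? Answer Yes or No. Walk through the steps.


Sorted letters of 'star': 'arst'
Sorted letters of 'arst': 'arst'
They match.

Yes


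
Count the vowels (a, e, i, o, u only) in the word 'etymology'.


Vowels in 'etymology': e, o, o = 3 vowels.

3


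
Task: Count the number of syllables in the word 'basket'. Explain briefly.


Break 'basket' into syllables: bas-ket -> bas | ket = 2 syllables

2 syllables


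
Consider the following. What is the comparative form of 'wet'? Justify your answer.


Apply comparative formation (double final consonant, add -er): 'wet' -> 'wetter'.

wetter


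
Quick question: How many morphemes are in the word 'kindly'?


Decomposition: kind (root) + -ly (suffix) = 2 morpheme(s)

2 morphemes


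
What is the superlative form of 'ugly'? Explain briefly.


Apply superlative formation (consonant + y: change y to i, add -est): 'ugly' -> 'ugliest'.

ugliest


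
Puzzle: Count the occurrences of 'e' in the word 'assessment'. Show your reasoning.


Letter 'e' in 'assessment': found at position(s) 4, 8 = 2 occurrence(s).

2


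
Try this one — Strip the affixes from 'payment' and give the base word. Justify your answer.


Remove suffix '-ment' from 'payment' to get root 'pay'.

pay


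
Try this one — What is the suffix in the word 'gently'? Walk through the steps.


The word 'gently' = 'gentle' (root) + '-ly' (suffix). The suffix is '-ly'.

ly


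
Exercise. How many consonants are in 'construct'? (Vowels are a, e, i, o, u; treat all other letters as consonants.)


Consonants in 'construct': c, n, s, t, r, c, t = 7 consonants.

7


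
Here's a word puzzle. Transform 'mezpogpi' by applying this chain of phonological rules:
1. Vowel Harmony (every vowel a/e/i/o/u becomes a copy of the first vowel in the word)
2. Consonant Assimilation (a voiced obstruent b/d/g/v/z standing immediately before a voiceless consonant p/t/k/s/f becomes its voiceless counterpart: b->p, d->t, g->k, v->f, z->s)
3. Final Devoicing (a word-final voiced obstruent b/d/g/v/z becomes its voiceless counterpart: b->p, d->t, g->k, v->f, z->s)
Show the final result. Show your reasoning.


Starting form: 'mezpogpi'
Rule 1: Vowel Harmony: all vowels become 'e' (matching first vowel). 'mezpogpi' -> 'mezpegpe'
Rule 2: Consonant Assimilation: voiced obstruent before voiceless consonant becomes voiceless ('zp' -> 'sp', 'gp' -> 'kp'). 'mezpegpe' -> 'mespekpe'
Rule 3: Final Devoicing: the word ends in the vowel 'e', not a consonant. No change.
Final form: 'mespekpe'

mespekpe


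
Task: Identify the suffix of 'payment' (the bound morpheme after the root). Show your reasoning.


The word 'payment' = 'pay' (root) + '-ment' (suffix). The suffix is '-ment'.

ment


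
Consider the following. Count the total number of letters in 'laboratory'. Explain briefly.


Spell out 'laboratory' and number each letter: l(1), a(2), b(3), o(4), r(5), a(6), t(7), o(8), r(9), y(10). Total: 10 letters.

10


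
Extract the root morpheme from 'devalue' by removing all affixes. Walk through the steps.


Remove prefix 'de' from 'devalue' to get root 'value'.

value


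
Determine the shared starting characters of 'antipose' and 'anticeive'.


Compare from the start: 4 characters match: 'anti'. Mismatch at position 5: 'p' vs 'c'.

anti


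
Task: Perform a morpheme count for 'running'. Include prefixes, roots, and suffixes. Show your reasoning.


Decomposition: run (root) + -ing (suffix) = 2 morpheme(s)

2 morphemes


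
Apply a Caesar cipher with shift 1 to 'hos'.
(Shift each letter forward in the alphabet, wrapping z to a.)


Shift each letter by 1: h -> i, o -> p, s -> t. Result: 'ipt'.

ipt


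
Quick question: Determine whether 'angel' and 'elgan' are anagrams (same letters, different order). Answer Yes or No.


Sorted letters of 'angel': 'aegln'
Sorted letters of 'elgan': 'aegln'
They match.

Yes


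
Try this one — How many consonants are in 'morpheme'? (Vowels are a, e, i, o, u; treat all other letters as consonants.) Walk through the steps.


Consonants in 'morpheme': m, r, p, h, m = 5 consonants.

5


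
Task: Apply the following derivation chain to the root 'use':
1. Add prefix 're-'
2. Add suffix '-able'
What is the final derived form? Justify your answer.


Step 1: Add prefix 're-' to 'use' = 'reuse'
Step 2: Add suffix '-able' to 'reuse' = 'reusable'

reusable


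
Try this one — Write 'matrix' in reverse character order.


Reverse 'matrix' character by character: 'xirtam'.

xirtam


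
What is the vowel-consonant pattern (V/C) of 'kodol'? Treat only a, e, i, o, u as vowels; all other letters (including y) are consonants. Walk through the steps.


Letter mapping: k = C, o = V, d = C, o = V, l = C.

CVCVC


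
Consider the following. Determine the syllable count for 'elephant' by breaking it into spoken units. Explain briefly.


Break 'elephant' into syllables: el-e-phant -> el | e | phant = 3 syllables

3 syllables


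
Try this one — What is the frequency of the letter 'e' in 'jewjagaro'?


Letter 'e' in 'jewjagaro': found at position(s) 2 = 1 occurrence(s).

1


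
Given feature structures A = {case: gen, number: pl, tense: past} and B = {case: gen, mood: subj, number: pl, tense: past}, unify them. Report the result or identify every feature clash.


Compare features:
case: A=gen vs B=gen -> unified: gen
mood: A=_ vs B=subj -> unified: subj
number: A=pl vs B=pl -> unified: pl
tense: A=past vs B=past -> unified: past
No clashes found.

Unified: {case: gen, mood: subj, number: pl, tense: past}


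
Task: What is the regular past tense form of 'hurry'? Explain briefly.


Apply rule: Change -y to -ied. 'hurry' becomes 'hurried'.

hurried


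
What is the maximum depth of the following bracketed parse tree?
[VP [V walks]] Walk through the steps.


Count bracket nesting levels:
'[' at pos 0: depth = 1
'[' at pos 4: depth = 2
Maximum depth reached: 2

2


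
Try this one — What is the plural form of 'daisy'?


Apply rule: Change -y to -ies (consonant + y). 'daisy' becomes 'daisies'.

daisies


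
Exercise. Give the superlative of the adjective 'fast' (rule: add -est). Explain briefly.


Apply superlative formation (add -est): 'fast' -> 'fastest'.

fastest


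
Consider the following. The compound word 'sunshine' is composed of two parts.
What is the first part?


Split 'sunshine' into 'sun' + 'shine'. The first part is 'sun'.

sun


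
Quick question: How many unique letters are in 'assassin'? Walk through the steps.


Unique letters in 'assassin': {a, i, n, s} = 4 distinct letters.

4


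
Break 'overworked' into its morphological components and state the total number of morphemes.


Step 1: Identify prefix: 'over' (meaning: excessively)
Step 2: Identify root: 'work'
Step 3: Identify suffix(es): 'ed'
Decomposition: over- (prefix: excessively) + work (root) + -ed (suffix: past)
Total morphemes: 3

3 morphemes (over- (prefix: excessively) + work (root) + -ed (suffix: past))


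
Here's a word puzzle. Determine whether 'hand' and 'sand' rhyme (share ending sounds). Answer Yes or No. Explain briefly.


Rime (stressed vowel + following sounds) of 'hand': -and = /ænd/
Rime of 'sand': -and = /ænd/
/ænd/ and /ænd/ are the same ending sound, so the words rhyme.

Yes


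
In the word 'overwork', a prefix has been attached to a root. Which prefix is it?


The word 'overwork' = 'over' (prefix) + 'work' (root). The prefix is 'over'.

over


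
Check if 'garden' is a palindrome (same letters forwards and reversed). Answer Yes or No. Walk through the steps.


Forward: 'garden'
Reversed: 'nedrag'
They differ.

No


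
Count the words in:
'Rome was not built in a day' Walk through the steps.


Split into words: Rome | was | not | built | in | a | day = 7 words.

7


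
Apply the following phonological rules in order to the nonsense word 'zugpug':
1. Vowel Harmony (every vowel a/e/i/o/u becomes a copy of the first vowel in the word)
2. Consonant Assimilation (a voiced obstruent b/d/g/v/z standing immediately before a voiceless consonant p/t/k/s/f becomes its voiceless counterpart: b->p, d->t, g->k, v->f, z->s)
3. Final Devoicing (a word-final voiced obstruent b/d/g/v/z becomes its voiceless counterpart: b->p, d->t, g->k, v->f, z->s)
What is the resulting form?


Starting form: 'zugpug'
Rule 1: Vowel Harmony: all vowels already match. No change.
Rule 2: Consonant Assimilation: voiced obstruent before voiceless consonant becomes voiceless ('gp' -> 'kp'). 'zugpug' -> 'zukpug'
Rule 3: Final Devoicing: word-final voiced obstruent 'g' becomes voiceless 'k'. 'zukpug' -> 'zukpuk'
Final form: 'zukpuk'

zukpuk


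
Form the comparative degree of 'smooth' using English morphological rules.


Apply comparative formation (add -er): 'smooth' -> 'smoother'.

smoother


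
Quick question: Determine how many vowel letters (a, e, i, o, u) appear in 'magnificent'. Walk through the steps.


Vowels in 'magnificent': a, i, i, e = 4 vowels.

4


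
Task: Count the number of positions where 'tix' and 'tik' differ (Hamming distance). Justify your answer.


Alignment:
Position 1: 't' vs 't' = match
Position 2: 'i' vs 'i' = match
Position 3: 'x' vs 'k' = DIFFER
Total differences: 1

1


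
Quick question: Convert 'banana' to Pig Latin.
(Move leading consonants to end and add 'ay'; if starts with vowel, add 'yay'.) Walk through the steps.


'banana': move consonant cluster 'b' to end and add 'ay': 'ananabay'.

ananabay


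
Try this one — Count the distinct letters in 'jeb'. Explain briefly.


Unique letters in 'jeb': {b, e, j} = 3 distinct letters.

3


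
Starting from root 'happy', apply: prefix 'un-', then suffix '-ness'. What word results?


Step 1: Add prefix 'un-' to 'happy' = 'unhappy'
Step 2: Add suffix '-ness' to 'unhappy' = 'unhappiness'

unhappiness


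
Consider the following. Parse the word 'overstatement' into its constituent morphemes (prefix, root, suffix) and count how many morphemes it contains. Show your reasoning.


Step 1: Identify prefix: 'over' (meaning: excessively)
Step 2: Identify root: 'state'
Step 3: Identify suffix(es): 'ment'
Decomposition: over- (prefix: excessively) + state (root) + -ment (suffix: action/result)
Total morphemes: 3

3 morphemes (over- (prefix: excessively) + state (root) + -ment (suffix: action/result))


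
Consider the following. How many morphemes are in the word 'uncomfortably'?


Decomposition: un- (prefix) + comfort (root) + -able (suffix) + -ly (suffix) = 4 morpheme(s)

4 morphemes


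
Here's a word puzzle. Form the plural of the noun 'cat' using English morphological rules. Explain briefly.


Apply rule: Add -s. 'cat' becomes 'cats'.

cats


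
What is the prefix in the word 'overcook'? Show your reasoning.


The word 'overcook' = 'over' (prefix) + 'cook' (root). The prefix is 'over'.

over


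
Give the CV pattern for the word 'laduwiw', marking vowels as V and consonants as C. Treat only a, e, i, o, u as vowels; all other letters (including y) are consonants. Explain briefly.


Letter mapping: l = C, a = V, d = C, u = V, w = C, i = V, w = C.

CVCVCVC


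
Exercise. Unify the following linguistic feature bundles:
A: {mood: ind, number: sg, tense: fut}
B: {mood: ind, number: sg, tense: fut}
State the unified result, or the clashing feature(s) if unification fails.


Compare features:
mood: A=ind vs B=ind -> unified: ind
number: A=sg vs B=sg -> unified: sg
tense: A=fut vs B=fut -> unified: fut
No clashes found.

Unified: {mood: ind, number: sg, tense: fut}


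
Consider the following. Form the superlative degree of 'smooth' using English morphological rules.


Apply superlative formation (add -est): 'smooth' -> 'smoothest'.

smoothest


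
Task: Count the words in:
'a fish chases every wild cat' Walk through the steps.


Split into words: a | fish | chases | every | wild | cat = 6 words.

6


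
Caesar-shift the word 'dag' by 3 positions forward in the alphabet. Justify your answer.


Shift each letter by 3: d -> g, a -> d, g -> j. Result: 'gdj'.

gdj


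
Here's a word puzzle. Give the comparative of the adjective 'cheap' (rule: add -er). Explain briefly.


Apply comparative formation (add -er): 'cheap' -> 'cheaper'.

cheaper


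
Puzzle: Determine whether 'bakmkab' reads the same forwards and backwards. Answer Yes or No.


Forward: 'bakmkab'
Reversed: 'bakmkab'
They are identical.

Yes


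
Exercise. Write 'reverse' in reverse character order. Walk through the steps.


Reverse 'reverse' character by character: 'esrever'.

esrever


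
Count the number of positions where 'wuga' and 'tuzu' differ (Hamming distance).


Alignment:
Position 1: 'w' vs 't' = DIFFER
Position 2: 'u' vs 'u' = match
Position 3: 'g' vs 'z' = DIFFER
Position 4: 'a' vs 'u' = DIFFER
Total differences: 3

3


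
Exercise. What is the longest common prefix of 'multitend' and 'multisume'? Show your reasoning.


Compare from the start: 5 characters match: 'multi'. Mismatch at position 6: 't' vs 's'.

multi


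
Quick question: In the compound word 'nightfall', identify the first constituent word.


Split 'nightfall' into 'night' + 'fall'. The first part is 'night'.

night


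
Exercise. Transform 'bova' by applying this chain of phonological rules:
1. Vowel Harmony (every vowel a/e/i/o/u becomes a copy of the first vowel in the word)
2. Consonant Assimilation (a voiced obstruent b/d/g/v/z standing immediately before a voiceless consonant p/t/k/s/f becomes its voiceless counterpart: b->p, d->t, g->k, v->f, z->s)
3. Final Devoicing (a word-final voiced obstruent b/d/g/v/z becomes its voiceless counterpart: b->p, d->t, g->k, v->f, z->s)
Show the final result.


Starting form: 'bova'
Rule 1: Vowel Harmony: all vowels become 'o' (matching first vowel). 'bova' -> 'bovo'
Rule 2: Consonant Assimilation: no voiced obstruent (b/d/g/v/z) stands immediately before a voiceless consonant (p/t/k/s/f). No change.
Rule 3: Final Devoicing: the word ends in the vowel 'o', not a consonant. No change.
Final form: 'bovo'

bovo


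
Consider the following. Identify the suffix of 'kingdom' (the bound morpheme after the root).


The word 'kingdom' = 'king' (root) + '-dom' (suffix). The suffix is '-dom'.

dom


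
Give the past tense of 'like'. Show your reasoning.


Apply rule: Add -d (word ends in -e). 'like' becomes 'liked'.

liked


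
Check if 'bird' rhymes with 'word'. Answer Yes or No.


Rime (stressed vowel + following sounds) of 'bird': -ird = /ɜːrd/
Rime of 'word': -ord = /ɜːrd/
/ɜːrd/ and /ɜːrd/ are the same ending sound, so the words rhyme.

Yes


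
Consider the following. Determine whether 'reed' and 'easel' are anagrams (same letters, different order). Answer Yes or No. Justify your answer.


Sorted letters of 'reed': 'deer'
Sorted letters of 'easel': 'aeels'
They do not match.

No


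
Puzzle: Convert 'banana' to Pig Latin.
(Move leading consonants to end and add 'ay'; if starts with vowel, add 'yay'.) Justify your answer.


'banana': move consonant cluster 'b' to end and add 'ay': 'ananabay'.

ananabay


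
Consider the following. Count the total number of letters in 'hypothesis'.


Spell out 'hypothesis' and number each letter: h(1), y(2), p(3), o(4), t(5), h(6), e(7), s(8), i(9), s(10). Total: 10 letters.

10


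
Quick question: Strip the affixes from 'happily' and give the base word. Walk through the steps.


Remove suffix '-ly' from 'happily' to get root 'happy'.

happy


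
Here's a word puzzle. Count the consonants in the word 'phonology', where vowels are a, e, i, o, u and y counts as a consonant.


Consonants in 'phonology': p, h, n, l, g, y = 6 consonants.

6


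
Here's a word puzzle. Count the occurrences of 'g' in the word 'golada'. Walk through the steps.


Letter 'g' in 'golada': found at position(s) 1 = 1 occurrence(s).

1


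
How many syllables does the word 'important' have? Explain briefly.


Break 'important' into syllables: im-por-tant -> im | por | tant = 3 syllables

3 syllables


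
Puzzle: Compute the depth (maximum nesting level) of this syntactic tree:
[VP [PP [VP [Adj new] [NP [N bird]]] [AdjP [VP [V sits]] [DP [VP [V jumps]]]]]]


Count bracket nesting levels:
'[' at pos 0: depth = 1
'[' at pos 4: depth = 2
'[' at pos 8: depth = 3
'[' at pos 12: depth = 4
'[' at pos 22: depth = 4
'[' at pos 26: depth = 5
'[' at pos 37: depth = 3
'[' at pos 43: depth = 4
'[' at pos 47: depth = 5
'[' at pos 57: depth = 4
'[' at pos 61: depth = 5
'[' at pos 65: depth = 6
Maximum depth reached: 6

6


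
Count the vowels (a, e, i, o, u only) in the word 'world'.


Vowels in 'world': o = 1 vowels.

1


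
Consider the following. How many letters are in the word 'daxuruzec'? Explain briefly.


Spell out 'daxuruzec' and number each letter: d(1), a(2), x(3), u(4), r(5), u(6), z(7), e(8), c(9). Total: 9 letters.

9


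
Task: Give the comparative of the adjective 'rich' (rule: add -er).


Apply comparative formation (add -er): 'rich' -> 'richer'.

richer


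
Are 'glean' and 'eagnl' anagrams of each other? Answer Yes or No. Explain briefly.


Sorted letters of 'glean': 'aegln'
Sorted letters of 'eagnl': 'aegln'
They match.

Yes


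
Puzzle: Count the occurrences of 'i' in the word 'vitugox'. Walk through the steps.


Letter 'i' in 'vitugox': found at position(s) 2 = 1 occurrence(s).

1


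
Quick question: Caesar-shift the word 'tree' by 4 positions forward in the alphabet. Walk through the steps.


Shift each letter by 4: t -> x, r -> v, e -> i, e -> i. Result: 'xvii'.

xvii


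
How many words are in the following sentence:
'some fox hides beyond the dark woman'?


Split into words: some | fox | hides | beyond | the | dark | woman = 7 words.

7


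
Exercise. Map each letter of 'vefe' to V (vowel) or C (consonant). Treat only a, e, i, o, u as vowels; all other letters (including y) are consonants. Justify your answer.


Letter mapping: v = C, e = V, f = C, e = V.

CVCV


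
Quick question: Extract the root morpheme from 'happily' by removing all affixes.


Remove suffix '-ly' from 'happily' to get root 'happy'.

happy


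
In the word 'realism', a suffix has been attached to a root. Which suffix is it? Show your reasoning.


The word 'realism' = 'real' (root) + '-ism' (suffix). The suffix is '-ism'.

ism


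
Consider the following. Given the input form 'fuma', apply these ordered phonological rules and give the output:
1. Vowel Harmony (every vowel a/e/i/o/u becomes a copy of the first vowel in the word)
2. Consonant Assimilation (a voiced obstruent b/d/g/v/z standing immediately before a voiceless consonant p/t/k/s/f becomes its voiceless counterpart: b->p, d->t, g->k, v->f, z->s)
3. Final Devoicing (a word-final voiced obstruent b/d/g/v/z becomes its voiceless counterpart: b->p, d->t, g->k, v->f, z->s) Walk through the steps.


Starting form: 'fuma'
Rule 1: Vowel Harmony: all vowels become 'u' (matching first vowel). 'fuma' -> 'fumu'
Rule 2: Consonant Assimilation: no voiced obstruent (b/d/g/v/z) stands immediately before a voiceless consonant (p/t/k/s/f). No change.
Rule 3: Final Devoicing: the word ends in the vowel 'u', not a consonant. No change.
Final form: 'fumu'

fumu


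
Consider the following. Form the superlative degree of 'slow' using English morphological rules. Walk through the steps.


Apply superlative formation (add -est): 'slow' -> 'slowest'.

slowest


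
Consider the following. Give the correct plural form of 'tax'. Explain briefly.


Apply rule: Add -es (sibilant/fricative ending). 'tax' becomes 'taxes'.

taxes


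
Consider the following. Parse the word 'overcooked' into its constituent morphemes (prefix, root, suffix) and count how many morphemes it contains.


Step 1: Identify prefix: 'over' (meaning: excessively)
Step 2: Identify root: 'cook'
Step 3: Identify suffix(es): 'ed'
Decomposition: over- (prefix: excessively) + cook (root) + -ed (suffix: past)
Total morphemes: 3

3 morphemes (over- (prefix: excessively) + cook (root) + -ed (suffix: past))


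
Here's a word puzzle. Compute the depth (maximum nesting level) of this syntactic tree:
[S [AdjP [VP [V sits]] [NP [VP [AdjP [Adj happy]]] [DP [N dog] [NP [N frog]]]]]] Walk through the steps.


Count bracket nesting levels:
'[' at pos 0: depth = 1
'[' at pos 3: depth = 2
'[' at pos 9: depth = 3
'[' at pos 13: depth = 4
'[' at pos 23: depth = 3
'[' at pos 27: depth = 4
'[' at pos 31: depth = 5
'[' at pos 37: depth = 6
'[' at pos 51: depth = 4
'[' at pos 55: depth = 5
'[' at pos 63: depth = 5
'[' at pos 67: depth = 6
Maximum depth reached: 6

6


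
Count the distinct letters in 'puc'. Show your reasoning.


Unique letters in 'puc': {c, p, u} = 3 distinct letters.

3


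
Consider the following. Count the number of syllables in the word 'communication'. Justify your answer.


Break 'communication' into syllables: com-mu-ni-ca-tion -> com | mu | ni | ca | tion = 5 syllables

5 syllables


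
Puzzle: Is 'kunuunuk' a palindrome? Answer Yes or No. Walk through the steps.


Forward: 'kunuunuk'
Reversed: 'kunuunuk'
They are identical.

Yes


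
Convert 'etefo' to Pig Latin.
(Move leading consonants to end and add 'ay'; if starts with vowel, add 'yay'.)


'etefo' starts with a vowel, so add 'yay': 'etefoyay'.

etefoyay


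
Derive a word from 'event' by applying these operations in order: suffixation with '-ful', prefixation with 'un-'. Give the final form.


Step 1: Add suffix '-ful' to 'event' = 'eventful'
Step 2: Add prefix 'un-' to 'eventful' = 'uneventful'

uneventful


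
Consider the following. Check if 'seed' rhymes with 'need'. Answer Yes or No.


Rime (stressed vowel + following sounds) of 'seed': -eed = /iːd/
Rime of 'need': -eed = /iːd/
/iːd/ and /iːd/ are the same ending sound, so the words rhyme.

Yes


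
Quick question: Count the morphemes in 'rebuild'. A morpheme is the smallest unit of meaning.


Decomposition: re- (prefix) + build (root) = 2 morpheme(s)

2 morphemes


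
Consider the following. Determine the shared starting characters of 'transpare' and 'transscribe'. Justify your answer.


Compare from the start: 5 characters match: 'trans'. Mismatch at position 6: 'p' vs 's'.

trans


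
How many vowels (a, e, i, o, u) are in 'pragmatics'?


Vowels in 'pragmatics': a, a, i = 3 vowels.

3


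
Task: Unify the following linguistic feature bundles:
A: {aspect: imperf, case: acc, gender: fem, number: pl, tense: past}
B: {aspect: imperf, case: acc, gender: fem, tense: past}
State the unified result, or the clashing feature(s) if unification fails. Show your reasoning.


Compare features:
aspect: A=imperf vs B=imperf -> unified: imperf
case: A=acc vs B=acc -> unified: acc
gender: A=fem vs B=fem -> unified: fem
number: A=pl vs B=_ -> unified: pl
tense: A=past vs B=past -> unified: past
No clashes found.

Unified: {aspect: imperf, case: acc, gender: fem, number: pl, tense: past}


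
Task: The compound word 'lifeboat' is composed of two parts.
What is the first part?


Split 'lifeboat' into 'life' + 'boat'. The first part is 'life'.

life


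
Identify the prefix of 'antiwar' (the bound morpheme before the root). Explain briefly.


The word 'antiwar' = 'anti' (prefix) + 'war' (root). The prefix is 'anti'.

anti


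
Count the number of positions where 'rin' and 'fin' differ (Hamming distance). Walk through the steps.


Alignment:
Position 1: 'r' vs 'f' = DIFFER
Position 2: 'i' vs 'i' = match
Position 3: 'n' vs 'n' = match
Total differences: 1

1


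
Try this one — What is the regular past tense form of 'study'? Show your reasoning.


Apply rule: Change -y to -ied. 'study' becomes 'studied'.

studied


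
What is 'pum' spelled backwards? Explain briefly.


Reverse 'pum' character by character: 'mup'.

mup


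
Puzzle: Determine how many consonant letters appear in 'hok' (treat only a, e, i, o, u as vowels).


Consonants in 'hok': h, k = 2 consonants.

2


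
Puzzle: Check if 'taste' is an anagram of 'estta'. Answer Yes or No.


Sorted letters of 'taste': 'aestt'
Sorted letters of 'estta': 'aestt'
They match.

Yes


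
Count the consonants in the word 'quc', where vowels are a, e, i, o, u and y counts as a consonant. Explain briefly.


Consonants in 'quc': q, c = 2 consonants.

2


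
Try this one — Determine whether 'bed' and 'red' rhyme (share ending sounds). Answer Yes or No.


Rime (stressed vowel + following sounds) of 'bed': -ed = /ɛd/
Rime of 'red': -ed = /ɛd/
/ɛd/ and /ɛd/ are the same ending sound, so the words rhyme.

Yes


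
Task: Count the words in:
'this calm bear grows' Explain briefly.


Split into words: this | calm | bear | grows = 4 words.

4


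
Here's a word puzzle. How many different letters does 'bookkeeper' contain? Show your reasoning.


Unique letters in 'bookkeeper': {b, e, k, o, p, r} = 6 distinct letters.

6


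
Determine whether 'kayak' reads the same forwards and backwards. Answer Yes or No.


Forward: 'kayak'
Reversed: 'kayak'
They are identical.

Yes


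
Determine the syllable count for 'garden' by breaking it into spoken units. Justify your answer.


Break 'garden' into syllables: gar-den -> gar | den = 2 syllables

2 syllables


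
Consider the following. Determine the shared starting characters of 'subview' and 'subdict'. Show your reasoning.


Compare from the start: 3 characters match: 'sub'. Mismatch at position 4: 'v' vs 'd'.

sub


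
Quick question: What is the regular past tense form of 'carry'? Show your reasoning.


Apply rule: Change -y to -ied. 'carry' becomes 'carried'.

carried


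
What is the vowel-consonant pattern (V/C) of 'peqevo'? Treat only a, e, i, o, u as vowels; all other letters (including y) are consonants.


Letter mapping: p = C, e = V, q = C, e = V, v = C, o = V.

CVCVCV


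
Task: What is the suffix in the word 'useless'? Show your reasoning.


The word 'useless' = 'use' (root) + '-less' (suffix). The suffix is '-less'.

less


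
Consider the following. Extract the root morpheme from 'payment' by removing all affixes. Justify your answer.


Remove suffix '-ment' from 'payment' to get root 'pay'.

pay


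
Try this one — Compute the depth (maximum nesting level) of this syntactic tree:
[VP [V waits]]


Count bracket nesting levels:
'[' at pos 0: depth = 1
'[' at pos 4: depth = 2
Maximum depth reached: 2

2


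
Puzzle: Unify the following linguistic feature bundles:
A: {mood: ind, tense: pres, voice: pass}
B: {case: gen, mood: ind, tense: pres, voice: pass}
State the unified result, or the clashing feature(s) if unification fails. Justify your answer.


Compare features:
case: A=_ vs B=gen -> unified: gen
mood: A=ind vs B=ind -> unified: ind
tense: A=pres vs B=pres -> unified: pres
voice: A=pass vs B=pass -> unified: pass
No clashes found.

Unified: {case: gen, mood: ind, tense: pres, voice: pass}


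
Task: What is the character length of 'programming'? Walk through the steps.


Spell out 'programming' and number each letter: p(1), r(2), o(3), g(4), r(5), a(6), m(7), m(8), i(9), n(10), g(11). Total: 11 letters.

11


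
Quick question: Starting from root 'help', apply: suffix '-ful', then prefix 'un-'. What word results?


Step 1: Add suffix '-ful' to 'help' = 'helpful'
Step 2: Add prefix 'un-' to 'helpful' = 'unhelpful'

unhelpful


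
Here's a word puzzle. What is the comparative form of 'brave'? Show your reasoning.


Apply comparative formation (ends in e: add -r): 'brave' -> 'braver'.

braver


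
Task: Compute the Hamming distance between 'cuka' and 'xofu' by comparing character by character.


Alignment:
Position 1: 'c' vs 'x' = DIFFER
Position 2: 'u' vs 'o' = DIFFER
Position 3: 'k' vs 'f' = DIFFER
Position 4: 'a' vs 'u' = DIFFER
Total differences: 4

4


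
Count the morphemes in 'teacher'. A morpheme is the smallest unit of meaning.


Decomposition: teach (root) + -er (suffix) = 2 morpheme(s)

2 morphemes


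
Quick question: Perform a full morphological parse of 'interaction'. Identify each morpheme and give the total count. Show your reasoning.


Step 1: Identify prefix: 'inter' (meaning: between)
Step 2: Identify root: 'act'
Step 3: Identify suffix(es): 'ion'
Decomposition: inter- (prefix: between) + act (root) + -ion (suffix: act of)
Total morphemes: 3

3 morphemes (inter- (prefix: between) + act (root) + -ion (suffix: act of))


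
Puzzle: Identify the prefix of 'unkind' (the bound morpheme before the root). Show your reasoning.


The word 'unkind' = 'un' (prefix) + 'kind' (root). The prefix is 'un'.

un


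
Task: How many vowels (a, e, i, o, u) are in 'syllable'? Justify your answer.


Vowels in 'syllable': a, e = 2 vowels.

2


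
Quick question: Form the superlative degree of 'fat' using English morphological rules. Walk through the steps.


Apply superlative formation (double final consonant, add -est): 'fat' -> 'fattest'.

fattest


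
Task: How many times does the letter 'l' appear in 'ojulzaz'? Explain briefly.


Letter 'l' in 'ojulzaz': found at position(s) 4 = 1 occurrence(s).

1


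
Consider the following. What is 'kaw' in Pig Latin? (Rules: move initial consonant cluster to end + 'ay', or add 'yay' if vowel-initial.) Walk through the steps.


'kaw': move consonant cluster 'k' to end and add 'ay': 'awkay'.

awkay


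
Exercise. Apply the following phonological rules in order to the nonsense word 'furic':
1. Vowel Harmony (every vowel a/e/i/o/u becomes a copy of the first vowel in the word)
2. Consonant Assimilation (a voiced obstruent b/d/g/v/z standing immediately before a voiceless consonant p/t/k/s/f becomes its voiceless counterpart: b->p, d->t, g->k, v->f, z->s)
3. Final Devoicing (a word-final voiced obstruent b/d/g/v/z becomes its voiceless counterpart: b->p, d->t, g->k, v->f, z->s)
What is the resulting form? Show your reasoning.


Starting form: 'furic'
Rule 1: Vowel Harmony: all vowels become 'u' (matching first vowel). 'furic' -> 'furuc'
Rule 2: Consonant Assimilation: no voiced obstruent (b/d/g/v/z) stands immediately before a voiceless consonant (p/t/k/s/f). No change.
Rule 3: Final Devoicing: final consonant 'c' is not one of the voiced obstruents b/d/g/v/z. No change.
Final form: 'furuc'

furuc


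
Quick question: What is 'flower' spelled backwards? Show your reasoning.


Reverse 'flower' character by character: 'rewolf'.

rewolf


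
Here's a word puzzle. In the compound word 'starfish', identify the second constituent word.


Split 'starfish' into 'star' + 'fish'. The second part is 'fish'.

fish


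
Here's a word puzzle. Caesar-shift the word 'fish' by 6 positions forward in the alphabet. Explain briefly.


Shift each letter by 6: f -> l, i -> o, s -> y, h -> n. Result: 'loyn'.

loyn


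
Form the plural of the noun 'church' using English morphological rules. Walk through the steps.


Apply rule: Add -es (sibilant/fricative ending). 'church' becomes 'churches'.

churches


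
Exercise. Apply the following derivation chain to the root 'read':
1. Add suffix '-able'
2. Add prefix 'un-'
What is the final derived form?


Step 1: Add suffix '-able' to 'read' = 'readable'
Step 2: Add prefix 'un-' to 'readable' = 'unreadable'

unreadable


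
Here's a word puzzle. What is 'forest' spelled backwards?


Reverse 'forest' character by character: 'tserof'.

tserof


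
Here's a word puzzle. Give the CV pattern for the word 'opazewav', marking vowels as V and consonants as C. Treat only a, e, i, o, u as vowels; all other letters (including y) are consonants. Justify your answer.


Letter mapping: o = V, p = C, a = V, z = C, e = V, w = C, a = V, v = C.

VCVCVCVC


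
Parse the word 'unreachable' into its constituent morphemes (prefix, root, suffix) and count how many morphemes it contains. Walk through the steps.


Step 1: Identify prefix: 'un' (meaning: not/reverse)
Step 2: Identify root: 'reach'
Step 3: Identify suffix(es): 'able'
Decomposition: un- (prefix: not/reverse) + reach (root) + -able (suffix: capable of)
Total morphemes: 3

3 morphemes (un- (prefix: not/reverse) + reach (root) + -able (suffix: capable of))


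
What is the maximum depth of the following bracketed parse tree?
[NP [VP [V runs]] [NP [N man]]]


Count bracket nesting levels:
'[' at pos 0: depth = 1
'[' at pos 4: depth = 2
'[' at pos 8: depth = 3
'[' at pos 18: depth = 2
'[' at pos 22: depth = 3
Maximum depth reached: 3

3


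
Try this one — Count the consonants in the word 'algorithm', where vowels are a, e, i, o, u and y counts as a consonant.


Consonants in 'algorithm': l, g, r, t, h, m = 6 consonants.

6


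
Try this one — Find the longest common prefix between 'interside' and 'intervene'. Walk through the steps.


Compare from the start: 5 characters match: 'inter'. Mismatch at position 6: 's' vs 'v'.

inter


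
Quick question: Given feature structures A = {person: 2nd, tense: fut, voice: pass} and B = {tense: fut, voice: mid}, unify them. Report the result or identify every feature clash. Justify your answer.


Compare features:
person: A=2nd vs B=_ -> unified: 2nd
tense: A=fut vs B=fut -> unified: fut
voice: A=pass vs B=mid -> CLASH
Clash detected on feature 'voice' (pass vs mid); unification fails.

CLASH on 'voice' (pass vs mid)


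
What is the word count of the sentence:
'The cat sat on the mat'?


Split into words: The | cat | sat | on | the | mat = 6 words.

6


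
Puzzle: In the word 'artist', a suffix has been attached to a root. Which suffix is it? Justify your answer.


The word 'artist' = 'art' (root) + '-ist' (suffix). The suffix is '-ist'.

ist


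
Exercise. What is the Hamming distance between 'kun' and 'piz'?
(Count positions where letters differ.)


Alignment:
Position 1: 'k' vs 'p' = DIFFER
Position 2: 'u' vs 'i' = DIFFER
Position 3: 'n' vs 'z' = DIFFER
Total differences: 3

3


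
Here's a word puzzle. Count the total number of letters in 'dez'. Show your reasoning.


Spell out 'dez' and number each letter: d(1), e(2), z(3). Total: 3 letters.

3


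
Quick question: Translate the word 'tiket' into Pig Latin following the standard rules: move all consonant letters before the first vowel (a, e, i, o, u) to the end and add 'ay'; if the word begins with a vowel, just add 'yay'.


'tiket': move consonant cluster 't' to end and add 'ay': 'ikettay'.

ikettay


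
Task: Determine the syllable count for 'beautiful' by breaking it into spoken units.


Break 'beautiful' into syllables: beau-ti-ful -> beau | ti | ful = 3 syllables

3 syllables


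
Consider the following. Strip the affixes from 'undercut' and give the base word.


Remove prefix 'under' from 'undercut' to get root 'cut'.

cut


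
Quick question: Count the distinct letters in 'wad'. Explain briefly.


Unique letters in 'wad': {a, d, w} = 3 distinct letters.

3


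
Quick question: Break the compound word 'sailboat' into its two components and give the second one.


Split 'sailboat' into 'sail' + 'boat'. The second part is 'boat'.

boat


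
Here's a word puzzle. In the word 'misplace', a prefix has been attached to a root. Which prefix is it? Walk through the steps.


The word 'misplace' = 'mis' (prefix) + 'place' (root). The prefix is 'mis'.

mis


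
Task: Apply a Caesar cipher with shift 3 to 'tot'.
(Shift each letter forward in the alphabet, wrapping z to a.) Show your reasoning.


Shift each letter by 3: t -> w, o -> r, t -> w. Result: 'wrw'.

wrw


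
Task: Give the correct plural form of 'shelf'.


Apply rule: Change -f to -ves. 'shelf' becomes 'shelves'.

shelves


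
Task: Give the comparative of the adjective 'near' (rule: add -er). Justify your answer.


Apply comparative formation (add -er): 'near' -> 'nearer'.

nearer


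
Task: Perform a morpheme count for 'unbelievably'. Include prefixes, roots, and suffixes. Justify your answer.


Decomposition: un- (prefix) + believe (root) + -able (suffix) + -ly (suffix) = 4 morpheme(s)

4 morphemes
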